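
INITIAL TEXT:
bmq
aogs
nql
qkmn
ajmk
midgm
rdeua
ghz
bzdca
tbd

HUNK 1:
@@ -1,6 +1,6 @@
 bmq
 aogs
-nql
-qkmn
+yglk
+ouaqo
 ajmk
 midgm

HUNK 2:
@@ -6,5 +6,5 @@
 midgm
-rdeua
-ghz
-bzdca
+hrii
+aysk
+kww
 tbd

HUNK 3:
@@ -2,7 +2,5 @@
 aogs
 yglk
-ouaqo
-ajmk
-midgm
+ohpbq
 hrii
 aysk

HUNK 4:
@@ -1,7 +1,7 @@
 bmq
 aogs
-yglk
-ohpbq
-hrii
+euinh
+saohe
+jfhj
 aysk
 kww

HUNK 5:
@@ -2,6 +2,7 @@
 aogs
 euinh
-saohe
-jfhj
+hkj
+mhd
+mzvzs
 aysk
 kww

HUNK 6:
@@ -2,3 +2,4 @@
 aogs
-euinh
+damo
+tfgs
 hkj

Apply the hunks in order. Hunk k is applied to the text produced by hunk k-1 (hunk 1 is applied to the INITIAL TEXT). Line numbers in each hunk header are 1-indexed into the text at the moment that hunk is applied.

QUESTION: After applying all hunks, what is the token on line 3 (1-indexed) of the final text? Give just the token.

Answer: damo

Derivation:
Hunk 1: at line 1 remove [nql,qkmn] add [yglk,ouaqo] -> 10 lines: bmq aogs yglk ouaqo ajmk midgm rdeua ghz bzdca tbd
Hunk 2: at line 6 remove [rdeua,ghz,bzdca] add [hrii,aysk,kww] -> 10 lines: bmq aogs yglk ouaqo ajmk midgm hrii aysk kww tbd
Hunk 3: at line 2 remove [ouaqo,ajmk,midgm] add [ohpbq] -> 8 lines: bmq aogs yglk ohpbq hrii aysk kww tbd
Hunk 4: at line 1 remove [yglk,ohpbq,hrii] add [euinh,saohe,jfhj] -> 8 lines: bmq aogs euinh saohe jfhj aysk kww tbd
Hunk 5: at line 2 remove [saohe,jfhj] add [hkj,mhd,mzvzs] -> 9 lines: bmq aogs euinh hkj mhd mzvzs aysk kww tbd
Hunk 6: at line 2 remove [euinh] add [damo,tfgs] -> 10 lines: bmq aogs damo tfgs hkj mhd mzvzs aysk kww tbd
Final line 3: damo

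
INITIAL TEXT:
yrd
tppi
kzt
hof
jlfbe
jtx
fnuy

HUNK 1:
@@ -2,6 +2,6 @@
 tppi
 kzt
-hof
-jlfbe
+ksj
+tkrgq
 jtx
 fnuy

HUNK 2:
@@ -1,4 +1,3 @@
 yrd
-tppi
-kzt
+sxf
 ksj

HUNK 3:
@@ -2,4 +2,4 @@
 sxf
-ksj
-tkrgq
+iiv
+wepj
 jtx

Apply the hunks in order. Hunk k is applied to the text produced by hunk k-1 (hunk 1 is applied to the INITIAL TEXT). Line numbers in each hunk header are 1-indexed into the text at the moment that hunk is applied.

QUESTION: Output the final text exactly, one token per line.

Answer: yrd
sxf
iiv
wepj
jtx
fnuy

Derivation:
Hunk 1: at line 2 remove [hof,jlfbe] add [ksj,tkrgq] -> 7 lines: yrd tppi kzt ksj tkrgq jtx fnuy
Hunk 2: at line 1 remove [tppi,kzt] add [sxf] -> 6 lines: yrd sxf ksj tkrgq jtx fnuy
Hunk 3: at line 2 remove [ksj,tkrgq] add [iiv,wepj] -> 6 lines: yrd sxf iiv wepj jtx fnuy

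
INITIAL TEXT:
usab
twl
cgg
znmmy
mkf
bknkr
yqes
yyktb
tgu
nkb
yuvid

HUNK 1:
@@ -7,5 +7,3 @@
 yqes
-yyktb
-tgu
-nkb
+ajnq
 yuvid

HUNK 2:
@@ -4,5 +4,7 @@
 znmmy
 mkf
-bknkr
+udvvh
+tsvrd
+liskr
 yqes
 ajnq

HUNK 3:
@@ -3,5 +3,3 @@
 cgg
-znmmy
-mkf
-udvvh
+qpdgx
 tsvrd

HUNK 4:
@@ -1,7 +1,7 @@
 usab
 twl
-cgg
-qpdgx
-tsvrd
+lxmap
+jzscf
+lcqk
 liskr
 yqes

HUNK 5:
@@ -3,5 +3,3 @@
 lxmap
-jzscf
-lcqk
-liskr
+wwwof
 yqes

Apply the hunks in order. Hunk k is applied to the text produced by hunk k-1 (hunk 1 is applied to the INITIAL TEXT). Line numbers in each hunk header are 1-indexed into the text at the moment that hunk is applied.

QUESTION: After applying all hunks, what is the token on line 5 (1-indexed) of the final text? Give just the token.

Answer: yqes

Derivation:
Hunk 1: at line 7 remove [yyktb,tgu,nkb] add [ajnq] -> 9 lines: usab twl cgg znmmy mkf bknkr yqes ajnq yuvid
Hunk 2: at line 4 remove [bknkr] add [udvvh,tsvrd,liskr] -> 11 lines: usab twl cgg znmmy mkf udvvh tsvrd liskr yqes ajnq yuvid
Hunk 3: at line 3 remove [znmmy,mkf,udvvh] add [qpdgx] -> 9 lines: usab twl cgg qpdgx tsvrd liskr yqes ajnq yuvid
Hunk 4: at line 1 remove [cgg,qpdgx,tsvrd] add [lxmap,jzscf,lcqk] -> 9 lines: usab twl lxmap jzscf lcqk liskr yqes ajnq yuvid
Hunk 5: at line 3 remove [jzscf,lcqk,liskr] add [wwwof] -> 7 lines: usab twl lxmap wwwof yqes ajnq yuvid
Final line 5: yqes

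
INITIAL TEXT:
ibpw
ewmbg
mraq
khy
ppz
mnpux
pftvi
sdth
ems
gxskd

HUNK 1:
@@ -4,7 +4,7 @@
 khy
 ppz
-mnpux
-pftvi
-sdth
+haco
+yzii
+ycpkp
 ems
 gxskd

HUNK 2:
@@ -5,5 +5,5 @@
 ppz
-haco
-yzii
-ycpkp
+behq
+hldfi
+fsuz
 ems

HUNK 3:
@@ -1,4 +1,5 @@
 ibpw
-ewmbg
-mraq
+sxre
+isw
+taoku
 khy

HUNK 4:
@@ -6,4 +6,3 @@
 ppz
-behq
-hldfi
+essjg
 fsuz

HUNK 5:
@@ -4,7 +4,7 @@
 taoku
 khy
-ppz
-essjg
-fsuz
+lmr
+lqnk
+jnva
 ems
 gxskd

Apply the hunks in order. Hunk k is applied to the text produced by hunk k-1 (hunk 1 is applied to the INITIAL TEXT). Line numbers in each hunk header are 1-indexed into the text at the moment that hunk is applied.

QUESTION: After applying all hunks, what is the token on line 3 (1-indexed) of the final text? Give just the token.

Hunk 1: at line 4 remove [mnpux,pftvi,sdth] add [haco,yzii,ycpkp] -> 10 lines: ibpw ewmbg mraq khy ppz haco yzii ycpkp ems gxskd
Hunk 2: at line 5 remove [haco,yzii,ycpkp] add [behq,hldfi,fsuz] -> 10 lines: ibpw ewmbg mraq khy ppz behq hldfi fsuz ems gxskd
Hunk 3: at line 1 remove [ewmbg,mraq] add [sxre,isw,taoku] -> 11 lines: ibpw sxre isw taoku khy ppz behq hldfi fsuz ems gxskd
Hunk 4: at line 6 remove [behq,hldfi] add [essjg] -> 10 lines: ibpw sxre isw taoku khy ppz essjg fsuz ems gxskd
Hunk 5: at line 4 remove [ppz,essjg,fsuz] add [lmr,lqnk,jnva] -> 10 lines: ibpw sxre isw taoku khy lmr lqnk jnva ems gxskd
Final line 3: isw

Answer: isw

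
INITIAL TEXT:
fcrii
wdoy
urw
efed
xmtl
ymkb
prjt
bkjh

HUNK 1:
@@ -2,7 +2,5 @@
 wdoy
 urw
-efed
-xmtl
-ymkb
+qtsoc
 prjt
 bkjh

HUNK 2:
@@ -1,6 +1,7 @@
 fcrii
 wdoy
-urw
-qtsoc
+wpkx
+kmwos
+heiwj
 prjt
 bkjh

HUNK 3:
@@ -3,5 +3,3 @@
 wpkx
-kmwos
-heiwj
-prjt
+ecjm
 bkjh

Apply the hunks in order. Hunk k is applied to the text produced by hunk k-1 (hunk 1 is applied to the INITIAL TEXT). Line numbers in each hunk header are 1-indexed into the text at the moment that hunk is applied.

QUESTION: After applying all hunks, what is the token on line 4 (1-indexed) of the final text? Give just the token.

Answer: ecjm

Derivation:
Hunk 1: at line 2 remove [efed,xmtl,ymkb] add [qtsoc] -> 6 lines: fcrii wdoy urw qtsoc prjt bkjh
Hunk 2: at line 1 remove [urw,qtsoc] add [wpkx,kmwos,heiwj] -> 7 lines: fcrii wdoy wpkx kmwos heiwj prjt bkjh
Hunk 3: at line 3 remove [kmwos,heiwj,prjt] add [ecjm] -> 5 lines: fcrii wdoy wpkx ecjm bkjh
Final line 4: ecjm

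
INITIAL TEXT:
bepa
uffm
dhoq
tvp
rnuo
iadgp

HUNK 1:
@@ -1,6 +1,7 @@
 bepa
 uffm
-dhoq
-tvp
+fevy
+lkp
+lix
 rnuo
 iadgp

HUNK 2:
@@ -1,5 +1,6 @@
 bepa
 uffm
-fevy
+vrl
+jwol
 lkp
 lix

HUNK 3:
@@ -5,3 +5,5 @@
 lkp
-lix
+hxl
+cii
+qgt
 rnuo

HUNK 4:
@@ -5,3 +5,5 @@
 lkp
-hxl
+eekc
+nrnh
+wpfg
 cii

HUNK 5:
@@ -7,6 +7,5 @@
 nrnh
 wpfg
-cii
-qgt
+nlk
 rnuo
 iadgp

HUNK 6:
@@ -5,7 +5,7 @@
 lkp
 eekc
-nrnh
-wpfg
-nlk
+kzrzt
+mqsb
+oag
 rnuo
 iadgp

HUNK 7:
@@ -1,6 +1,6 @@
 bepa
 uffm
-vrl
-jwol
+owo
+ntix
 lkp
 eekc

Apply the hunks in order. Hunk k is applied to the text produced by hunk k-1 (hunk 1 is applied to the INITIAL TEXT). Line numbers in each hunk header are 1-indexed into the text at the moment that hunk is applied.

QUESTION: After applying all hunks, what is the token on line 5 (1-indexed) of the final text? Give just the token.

Hunk 1: at line 1 remove [dhoq,tvp] add [fevy,lkp,lix] -> 7 lines: bepa uffm fevy lkp lix rnuo iadgp
Hunk 2: at line 1 remove [fevy] add [vrl,jwol] -> 8 lines: bepa uffm vrl jwol lkp lix rnuo iadgp
Hunk 3: at line 5 remove [lix] add [hxl,cii,qgt] -> 10 lines: bepa uffm vrl jwol lkp hxl cii qgt rnuo iadgp
Hunk 4: at line 5 remove [hxl] add [eekc,nrnh,wpfg] -> 12 lines: bepa uffm vrl jwol lkp eekc nrnh wpfg cii qgt rnuo iadgp
Hunk 5: at line 7 remove [cii,qgt] add [nlk] -> 11 lines: bepa uffm vrl jwol lkp eekc nrnh wpfg nlk rnuo iadgp
Hunk 6: at line 5 remove [nrnh,wpfg,nlk] add [kzrzt,mqsb,oag] -> 11 lines: bepa uffm vrl jwol lkp eekc kzrzt mqsb oag rnuo iadgp
Hunk 7: at line 1 remove [vrl,jwol] add [owo,ntix] -> 11 lines: bepa uffm owo ntix lkp eekc kzrzt mqsb oag rnuo iadgp
Final line 5: lkp

Answer: lkp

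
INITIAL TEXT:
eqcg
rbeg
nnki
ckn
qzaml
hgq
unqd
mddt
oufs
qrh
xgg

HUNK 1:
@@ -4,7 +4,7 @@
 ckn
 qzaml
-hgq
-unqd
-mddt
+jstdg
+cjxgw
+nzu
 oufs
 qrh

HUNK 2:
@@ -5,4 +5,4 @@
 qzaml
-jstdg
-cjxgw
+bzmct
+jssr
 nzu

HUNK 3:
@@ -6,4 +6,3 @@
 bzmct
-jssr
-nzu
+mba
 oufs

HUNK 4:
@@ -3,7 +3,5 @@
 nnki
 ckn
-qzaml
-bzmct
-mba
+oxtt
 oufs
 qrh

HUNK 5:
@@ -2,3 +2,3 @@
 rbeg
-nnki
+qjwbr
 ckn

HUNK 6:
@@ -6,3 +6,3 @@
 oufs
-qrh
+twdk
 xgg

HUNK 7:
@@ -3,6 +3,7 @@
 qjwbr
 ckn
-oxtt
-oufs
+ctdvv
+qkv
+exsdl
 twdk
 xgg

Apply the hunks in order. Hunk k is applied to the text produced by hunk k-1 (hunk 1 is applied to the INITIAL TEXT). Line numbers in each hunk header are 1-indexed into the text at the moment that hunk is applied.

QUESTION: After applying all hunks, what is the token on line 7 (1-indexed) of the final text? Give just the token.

Hunk 1: at line 4 remove [hgq,unqd,mddt] add [jstdg,cjxgw,nzu] -> 11 lines: eqcg rbeg nnki ckn qzaml jstdg cjxgw nzu oufs qrh xgg
Hunk 2: at line 5 remove [jstdg,cjxgw] add [bzmct,jssr] -> 11 lines: eqcg rbeg nnki ckn qzaml bzmct jssr nzu oufs qrh xgg
Hunk 3: at line 6 remove [jssr,nzu] add [mba] -> 10 lines: eqcg rbeg nnki ckn qzaml bzmct mba oufs qrh xgg
Hunk 4: at line 3 remove [qzaml,bzmct,mba] add [oxtt] -> 8 lines: eqcg rbeg nnki ckn oxtt oufs qrh xgg
Hunk 5: at line 2 remove [nnki] add [qjwbr] -> 8 lines: eqcg rbeg qjwbr ckn oxtt oufs qrh xgg
Hunk 6: at line 6 remove [qrh] add [twdk] -> 8 lines: eqcg rbeg qjwbr ckn oxtt oufs twdk xgg
Hunk 7: at line 3 remove [oxtt,oufs] add [ctdvv,qkv,exsdl] -> 9 lines: eqcg rbeg qjwbr ckn ctdvv qkv exsdl twdk xgg
Final line 7: exsdl

Answer: exsdl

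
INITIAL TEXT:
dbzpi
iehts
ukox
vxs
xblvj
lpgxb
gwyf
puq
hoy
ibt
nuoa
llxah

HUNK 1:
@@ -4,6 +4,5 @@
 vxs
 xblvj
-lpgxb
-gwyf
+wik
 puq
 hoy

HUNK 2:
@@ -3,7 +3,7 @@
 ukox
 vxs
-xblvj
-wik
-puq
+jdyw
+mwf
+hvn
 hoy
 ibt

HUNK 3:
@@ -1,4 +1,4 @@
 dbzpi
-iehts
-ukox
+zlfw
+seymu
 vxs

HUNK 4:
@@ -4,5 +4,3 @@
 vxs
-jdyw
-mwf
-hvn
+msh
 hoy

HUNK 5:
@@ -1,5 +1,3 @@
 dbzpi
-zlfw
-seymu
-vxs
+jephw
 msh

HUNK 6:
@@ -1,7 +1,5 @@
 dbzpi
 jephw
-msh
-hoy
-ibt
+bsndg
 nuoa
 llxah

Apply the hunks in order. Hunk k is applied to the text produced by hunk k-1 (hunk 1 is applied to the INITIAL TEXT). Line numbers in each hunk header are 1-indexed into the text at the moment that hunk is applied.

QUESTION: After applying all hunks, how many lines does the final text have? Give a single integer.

Hunk 1: at line 4 remove [lpgxb,gwyf] add [wik] -> 11 lines: dbzpi iehts ukox vxs xblvj wik puq hoy ibt nuoa llxah
Hunk 2: at line 3 remove [xblvj,wik,puq] add [jdyw,mwf,hvn] -> 11 lines: dbzpi iehts ukox vxs jdyw mwf hvn hoy ibt nuoa llxah
Hunk 3: at line 1 remove [iehts,ukox] add [zlfw,seymu] -> 11 lines: dbzpi zlfw seymu vxs jdyw mwf hvn hoy ibt nuoa llxah
Hunk 4: at line 4 remove [jdyw,mwf,hvn] add [msh] -> 9 lines: dbzpi zlfw seymu vxs msh hoy ibt nuoa llxah
Hunk 5: at line 1 remove [zlfw,seymu,vxs] add [jephw] -> 7 lines: dbzpi jephw msh hoy ibt nuoa llxah
Hunk 6: at line 1 remove [msh,hoy,ibt] add [bsndg] -> 5 lines: dbzpi jephw bsndg nuoa llxah
Final line count: 5

Answer: 5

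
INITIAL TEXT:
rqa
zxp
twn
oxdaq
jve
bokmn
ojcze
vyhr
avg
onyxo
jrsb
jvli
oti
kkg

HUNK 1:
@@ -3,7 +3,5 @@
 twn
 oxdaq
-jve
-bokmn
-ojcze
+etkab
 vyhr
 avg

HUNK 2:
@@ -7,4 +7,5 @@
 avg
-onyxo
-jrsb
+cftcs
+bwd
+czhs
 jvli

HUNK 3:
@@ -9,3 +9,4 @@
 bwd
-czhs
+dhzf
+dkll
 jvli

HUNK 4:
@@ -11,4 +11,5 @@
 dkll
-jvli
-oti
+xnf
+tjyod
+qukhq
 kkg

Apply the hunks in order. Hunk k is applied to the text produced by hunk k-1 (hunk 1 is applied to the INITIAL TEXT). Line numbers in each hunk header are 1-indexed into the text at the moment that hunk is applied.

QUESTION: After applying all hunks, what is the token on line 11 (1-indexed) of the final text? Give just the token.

Answer: dkll

Derivation:
Hunk 1: at line 3 remove [jve,bokmn,ojcze] add [etkab] -> 12 lines: rqa zxp twn oxdaq etkab vyhr avg onyxo jrsb jvli oti kkg
Hunk 2: at line 7 remove [onyxo,jrsb] add [cftcs,bwd,czhs] -> 13 lines: rqa zxp twn oxdaq etkab vyhr avg cftcs bwd czhs jvli oti kkg
Hunk 3: at line 9 remove [czhs] add [dhzf,dkll] -> 14 lines: rqa zxp twn oxdaq etkab vyhr avg cftcs bwd dhzf dkll jvli oti kkg
Hunk 4: at line 11 remove [jvli,oti] add [xnf,tjyod,qukhq] -> 15 lines: rqa zxp twn oxdaq etkab vyhr avg cftcs bwd dhzf dkll xnf tjyod qukhq kkg
Final line 11: dkll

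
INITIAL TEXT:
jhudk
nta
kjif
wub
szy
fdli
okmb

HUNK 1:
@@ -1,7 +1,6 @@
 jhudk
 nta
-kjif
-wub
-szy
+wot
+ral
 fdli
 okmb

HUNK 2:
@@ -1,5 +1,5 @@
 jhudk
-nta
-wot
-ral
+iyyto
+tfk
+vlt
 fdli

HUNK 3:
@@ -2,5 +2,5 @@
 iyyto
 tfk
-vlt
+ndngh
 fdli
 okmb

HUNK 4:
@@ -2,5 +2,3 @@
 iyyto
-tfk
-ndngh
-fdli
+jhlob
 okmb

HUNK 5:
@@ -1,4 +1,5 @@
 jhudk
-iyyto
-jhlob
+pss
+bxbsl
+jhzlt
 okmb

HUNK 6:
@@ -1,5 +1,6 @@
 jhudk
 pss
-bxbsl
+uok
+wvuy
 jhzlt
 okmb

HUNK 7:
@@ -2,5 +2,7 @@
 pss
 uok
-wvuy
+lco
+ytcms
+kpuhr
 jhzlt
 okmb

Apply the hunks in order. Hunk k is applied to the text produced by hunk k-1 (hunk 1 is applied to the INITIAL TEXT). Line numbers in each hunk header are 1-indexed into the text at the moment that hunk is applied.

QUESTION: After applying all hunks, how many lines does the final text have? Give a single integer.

Answer: 8

Derivation:
Hunk 1: at line 1 remove [kjif,wub,szy] add [wot,ral] -> 6 lines: jhudk nta wot ral fdli okmb
Hunk 2: at line 1 remove [nta,wot,ral] add [iyyto,tfk,vlt] -> 6 lines: jhudk iyyto tfk vlt fdli okmb
Hunk 3: at line 2 remove [vlt] add [ndngh] -> 6 lines: jhudk iyyto tfk ndngh fdli okmb
Hunk 4: at line 2 remove [tfk,ndngh,fdli] add [jhlob] -> 4 lines: jhudk iyyto jhlob okmb
Hunk 5: at line 1 remove [iyyto,jhlob] add [pss,bxbsl,jhzlt] -> 5 lines: jhudk pss bxbsl jhzlt okmb
Hunk 6: at line 1 remove [bxbsl] add [uok,wvuy] -> 6 lines: jhudk pss uok wvuy jhzlt okmb
Hunk 7: at line 2 remove [wvuy] add [lco,ytcms,kpuhr] -> 8 lines: jhudk pss uok lco ytcms kpuhr jhzlt okmb
Final line count: 8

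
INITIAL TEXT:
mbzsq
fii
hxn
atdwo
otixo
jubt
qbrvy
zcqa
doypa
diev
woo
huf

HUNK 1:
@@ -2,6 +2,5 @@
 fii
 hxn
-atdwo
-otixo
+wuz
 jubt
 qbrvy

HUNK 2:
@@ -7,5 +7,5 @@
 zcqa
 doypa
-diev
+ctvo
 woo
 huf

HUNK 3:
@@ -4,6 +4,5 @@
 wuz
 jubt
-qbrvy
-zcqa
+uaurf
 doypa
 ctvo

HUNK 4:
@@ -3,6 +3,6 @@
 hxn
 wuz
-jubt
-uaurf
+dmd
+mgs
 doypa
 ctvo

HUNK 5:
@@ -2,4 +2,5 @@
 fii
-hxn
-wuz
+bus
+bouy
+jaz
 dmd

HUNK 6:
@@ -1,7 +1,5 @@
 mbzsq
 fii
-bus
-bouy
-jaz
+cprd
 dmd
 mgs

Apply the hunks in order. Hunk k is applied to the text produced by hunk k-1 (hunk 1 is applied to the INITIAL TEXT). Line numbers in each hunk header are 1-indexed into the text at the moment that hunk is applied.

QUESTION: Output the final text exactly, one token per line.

Answer: mbzsq
fii
cprd
dmd
mgs
doypa
ctvo
woo
huf

Derivation:
Hunk 1: at line 2 remove [atdwo,otixo] add [wuz] -> 11 lines: mbzsq fii hxn wuz jubt qbrvy zcqa doypa diev woo huf
Hunk 2: at line 7 remove [diev] add [ctvo] -> 11 lines: mbzsq fii hxn wuz jubt qbrvy zcqa doypa ctvo woo huf
Hunk 3: at line 4 remove [qbrvy,zcqa] add [uaurf] -> 10 lines: mbzsq fii hxn wuz jubt uaurf doypa ctvo woo huf
Hunk 4: at line 3 remove [jubt,uaurf] add [dmd,mgs] -> 10 lines: mbzsq fii hxn wuz dmd mgs doypa ctvo woo huf
Hunk 5: at line 2 remove [hxn,wuz] add [bus,bouy,jaz] -> 11 lines: mbzsq fii bus bouy jaz dmd mgs doypa ctvo woo huf
Hunk 6: at line 1 remove [bus,bouy,jaz] add [cprd] -> 9 lines: mbzsq fii cprd dmd mgs doypa ctvo woo huf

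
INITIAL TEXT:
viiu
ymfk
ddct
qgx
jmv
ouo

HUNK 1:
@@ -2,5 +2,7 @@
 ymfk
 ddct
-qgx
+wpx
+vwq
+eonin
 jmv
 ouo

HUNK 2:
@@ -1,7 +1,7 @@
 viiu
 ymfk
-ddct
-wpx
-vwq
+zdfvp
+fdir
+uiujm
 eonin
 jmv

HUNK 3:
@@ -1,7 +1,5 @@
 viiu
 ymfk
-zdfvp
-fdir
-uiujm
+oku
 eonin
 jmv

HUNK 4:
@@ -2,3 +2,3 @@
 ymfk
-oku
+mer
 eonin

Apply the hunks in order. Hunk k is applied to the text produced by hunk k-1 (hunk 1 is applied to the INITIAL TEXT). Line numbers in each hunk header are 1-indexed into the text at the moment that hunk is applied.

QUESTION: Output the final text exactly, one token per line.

Answer: viiu
ymfk
mer
eonin
jmv
ouo

Derivation:
Hunk 1: at line 2 remove [qgx] add [wpx,vwq,eonin] -> 8 lines: viiu ymfk ddct wpx vwq eonin jmv ouo
Hunk 2: at line 1 remove [ddct,wpx,vwq] add [zdfvp,fdir,uiujm] -> 8 lines: viiu ymfk zdfvp fdir uiujm eonin jmv ouo
Hunk 3: at line 1 remove [zdfvp,fdir,uiujm] add [oku] -> 6 lines: viiu ymfk oku eonin jmv ouo
Hunk 4: at line 2 remove [oku] add [mer] -> 6 lines: viiu ymfk mer eonin jmv ouo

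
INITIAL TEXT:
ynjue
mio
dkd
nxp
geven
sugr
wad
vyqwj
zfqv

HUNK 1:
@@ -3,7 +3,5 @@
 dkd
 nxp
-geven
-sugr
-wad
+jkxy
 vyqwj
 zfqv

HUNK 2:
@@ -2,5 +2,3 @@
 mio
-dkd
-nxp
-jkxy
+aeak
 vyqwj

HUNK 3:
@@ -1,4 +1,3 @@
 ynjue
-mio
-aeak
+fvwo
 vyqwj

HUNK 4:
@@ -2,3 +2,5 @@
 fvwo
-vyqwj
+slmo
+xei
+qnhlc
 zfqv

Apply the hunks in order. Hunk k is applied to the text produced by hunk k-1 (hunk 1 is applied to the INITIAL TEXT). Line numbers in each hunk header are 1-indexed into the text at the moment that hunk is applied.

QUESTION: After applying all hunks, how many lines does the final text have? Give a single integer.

Hunk 1: at line 3 remove [geven,sugr,wad] add [jkxy] -> 7 lines: ynjue mio dkd nxp jkxy vyqwj zfqv
Hunk 2: at line 2 remove [dkd,nxp,jkxy] add [aeak] -> 5 lines: ynjue mio aeak vyqwj zfqv
Hunk 3: at line 1 remove [mio,aeak] add [fvwo] -> 4 lines: ynjue fvwo vyqwj zfqv
Hunk 4: at line 2 remove [vyqwj] add [slmo,xei,qnhlc] -> 6 lines: ynjue fvwo slmo xei qnhlc zfqv
Final line count: 6

Answer: 6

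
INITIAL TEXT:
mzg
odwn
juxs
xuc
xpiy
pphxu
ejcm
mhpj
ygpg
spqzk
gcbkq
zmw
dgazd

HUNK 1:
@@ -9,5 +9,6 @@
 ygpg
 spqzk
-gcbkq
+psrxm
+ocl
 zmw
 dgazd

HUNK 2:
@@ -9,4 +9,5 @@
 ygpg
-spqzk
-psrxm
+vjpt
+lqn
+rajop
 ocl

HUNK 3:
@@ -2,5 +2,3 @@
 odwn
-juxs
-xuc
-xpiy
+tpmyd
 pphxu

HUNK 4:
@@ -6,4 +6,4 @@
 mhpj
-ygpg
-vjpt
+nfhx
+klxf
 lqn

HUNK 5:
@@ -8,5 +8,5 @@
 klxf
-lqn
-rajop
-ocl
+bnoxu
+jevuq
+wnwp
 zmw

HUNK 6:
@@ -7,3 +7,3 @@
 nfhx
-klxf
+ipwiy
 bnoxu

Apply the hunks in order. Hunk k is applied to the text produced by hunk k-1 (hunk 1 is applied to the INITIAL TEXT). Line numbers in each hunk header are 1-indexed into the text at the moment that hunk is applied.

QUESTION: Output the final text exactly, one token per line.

Hunk 1: at line 9 remove [gcbkq] add [psrxm,ocl] -> 14 lines: mzg odwn juxs xuc xpiy pphxu ejcm mhpj ygpg spqzk psrxm ocl zmw dgazd
Hunk 2: at line 9 remove [spqzk,psrxm] add [vjpt,lqn,rajop] -> 15 lines: mzg odwn juxs xuc xpiy pphxu ejcm mhpj ygpg vjpt lqn rajop ocl zmw dgazd
Hunk 3: at line 2 remove [juxs,xuc,xpiy] add [tpmyd] -> 13 lines: mzg odwn tpmyd pphxu ejcm mhpj ygpg vjpt lqn rajop ocl zmw dgazd
Hunk 4: at line 6 remove [ygpg,vjpt] add [nfhx,klxf] -> 13 lines: mzg odwn tpmyd pphxu ejcm mhpj nfhx klxf lqn rajop ocl zmw dgazd
Hunk 5: at line 8 remove [lqn,rajop,ocl] add [bnoxu,jevuq,wnwp] -> 13 lines: mzg odwn tpmyd pphxu ejcm mhpj nfhx klxf bnoxu jevuq wnwp zmw dgazd
Hunk 6: at line 7 remove [klxf] add [ipwiy] -> 13 lines: mzg odwn tpmyd pphxu ejcm mhpj nfhx ipwiy bnoxu jevuq wnwp zmw dgazd

Answer: mzg
odwn
tpmyd
pphxu
ejcm
mhpj
nfhx
ipwiy
bnoxu
jevuq
wnwp
zmw
dgazd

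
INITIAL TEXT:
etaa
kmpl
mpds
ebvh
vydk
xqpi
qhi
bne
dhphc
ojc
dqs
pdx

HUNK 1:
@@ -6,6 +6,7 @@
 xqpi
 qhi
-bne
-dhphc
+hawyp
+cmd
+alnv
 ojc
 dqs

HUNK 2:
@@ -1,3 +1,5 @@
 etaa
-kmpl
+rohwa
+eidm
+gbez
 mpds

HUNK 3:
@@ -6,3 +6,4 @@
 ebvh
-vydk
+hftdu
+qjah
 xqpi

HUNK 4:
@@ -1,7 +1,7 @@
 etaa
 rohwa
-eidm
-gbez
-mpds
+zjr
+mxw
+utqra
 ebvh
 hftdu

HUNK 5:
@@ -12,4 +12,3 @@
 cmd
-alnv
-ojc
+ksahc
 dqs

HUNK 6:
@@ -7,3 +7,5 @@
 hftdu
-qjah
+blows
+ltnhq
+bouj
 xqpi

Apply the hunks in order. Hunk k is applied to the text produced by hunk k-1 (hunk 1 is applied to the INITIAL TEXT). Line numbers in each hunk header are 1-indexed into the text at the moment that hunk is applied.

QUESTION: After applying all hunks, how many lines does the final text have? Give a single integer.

Hunk 1: at line 6 remove [bne,dhphc] add [hawyp,cmd,alnv] -> 13 lines: etaa kmpl mpds ebvh vydk xqpi qhi hawyp cmd alnv ojc dqs pdx
Hunk 2: at line 1 remove [kmpl] add [rohwa,eidm,gbez] -> 15 lines: etaa rohwa eidm gbez mpds ebvh vydk xqpi qhi hawyp cmd alnv ojc dqs pdx
Hunk 3: at line 6 remove [vydk] add [hftdu,qjah] -> 16 lines: etaa rohwa eidm gbez mpds ebvh hftdu qjah xqpi qhi hawyp cmd alnv ojc dqs pdx
Hunk 4: at line 1 remove [eidm,gbez,mpds] add [zjr,mxw,utqra] -> 16 lines: etaa rohwa zjr mxw utqra ebvh hftdu qjah xqpi qhi hawyp cmd alnv ojc dqs pdx
Hunk 5: at line 12 remove [alnv,ojc] add [ksahc] -> 15 lines: etaa rohwa zjr mxw utqra ebvh hftdu qjah xqpi qhi hawyp cmd ksahc dqs pdx
Hunk 6: at line 7 remove [qjah] add [blows,ltnhq,bouj] -> 17 lines: etaa rohwa zjr mxw utqra ebvh hftdu blows ltnhq bouj xqpi qhi hawyp cmd ksahc dqs pdx
Final line count: 17

Answer: 17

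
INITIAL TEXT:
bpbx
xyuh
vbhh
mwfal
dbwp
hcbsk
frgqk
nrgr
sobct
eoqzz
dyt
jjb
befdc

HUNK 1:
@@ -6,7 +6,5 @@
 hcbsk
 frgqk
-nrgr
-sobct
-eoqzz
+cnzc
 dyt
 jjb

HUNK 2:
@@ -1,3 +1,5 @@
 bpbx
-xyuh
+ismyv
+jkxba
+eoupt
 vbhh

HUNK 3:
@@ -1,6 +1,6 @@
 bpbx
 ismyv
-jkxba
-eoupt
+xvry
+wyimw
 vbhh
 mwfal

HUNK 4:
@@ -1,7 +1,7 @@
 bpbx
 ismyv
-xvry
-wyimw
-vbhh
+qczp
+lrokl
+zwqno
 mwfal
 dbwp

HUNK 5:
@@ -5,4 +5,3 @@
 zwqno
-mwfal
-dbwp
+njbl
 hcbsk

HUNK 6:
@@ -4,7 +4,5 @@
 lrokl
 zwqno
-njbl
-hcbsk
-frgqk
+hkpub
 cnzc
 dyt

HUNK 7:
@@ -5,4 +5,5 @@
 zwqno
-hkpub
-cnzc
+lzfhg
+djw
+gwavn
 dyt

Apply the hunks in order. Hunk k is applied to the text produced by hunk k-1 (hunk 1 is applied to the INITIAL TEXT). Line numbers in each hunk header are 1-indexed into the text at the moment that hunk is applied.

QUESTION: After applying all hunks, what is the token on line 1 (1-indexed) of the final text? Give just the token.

Hunk 1: at line 6 remove [nrgr,sobct,eoqzz] add [cnzc] -> 11 lines: bpbx xyuh vbhh mwfal dbwp hcbsk frgqk cnzc dyt jjb befdc
Hunk 2: at line 1 remove [xyuh] add [ismyv,jkxba,eoupt] -> 13 lines: bpbx ismyv jkxba eoupt vbhh mwfal dbwp hcbsk frgqk cnzc dyt jjb befdc
Hunk 3: at line 1 remove [jkxba,eoupt] add [xvry,wyimw] -> 13 lines: bpbx ismyv xvry wyimw vbhh mwfal dbwp hcbsk frgqk cnzc dyt jjb befdc
Hunk 4: at line 1 remove [xvry,wyimw,vbhh] add [qczp,lrokl,zwqno] -> 13 lines: bpbx ismyv qczp lrokl zwqno mwfal dbwp hcbsk frgqk cnzc dyt jjb befdc
Hunk 5: at line 5 remove [mwfal,dbwp] add [njbl] -> 12 lines: bpbx ismyv qczp lrokl zwqno njbl hcbsk frgqk cnzc dyt jjb befdc
Hunk 6: at line 4 remove [njbl,hcbsk,frgqk] add [hkpub] -> 10 lines: bpbx ismyv qczp lrokl zwqno hkpub cnzc dyt jjb befdc
Hunk 7: at line 5 remove [hkpub,cnzc] add [lzfhg,djw,gwavn] -> 11 lines: bpbx ismyv qczp lrokl zwqno lzfhg djw gwavn dyt jjb befdc
Final line 1: bpbx

Answer: bpbx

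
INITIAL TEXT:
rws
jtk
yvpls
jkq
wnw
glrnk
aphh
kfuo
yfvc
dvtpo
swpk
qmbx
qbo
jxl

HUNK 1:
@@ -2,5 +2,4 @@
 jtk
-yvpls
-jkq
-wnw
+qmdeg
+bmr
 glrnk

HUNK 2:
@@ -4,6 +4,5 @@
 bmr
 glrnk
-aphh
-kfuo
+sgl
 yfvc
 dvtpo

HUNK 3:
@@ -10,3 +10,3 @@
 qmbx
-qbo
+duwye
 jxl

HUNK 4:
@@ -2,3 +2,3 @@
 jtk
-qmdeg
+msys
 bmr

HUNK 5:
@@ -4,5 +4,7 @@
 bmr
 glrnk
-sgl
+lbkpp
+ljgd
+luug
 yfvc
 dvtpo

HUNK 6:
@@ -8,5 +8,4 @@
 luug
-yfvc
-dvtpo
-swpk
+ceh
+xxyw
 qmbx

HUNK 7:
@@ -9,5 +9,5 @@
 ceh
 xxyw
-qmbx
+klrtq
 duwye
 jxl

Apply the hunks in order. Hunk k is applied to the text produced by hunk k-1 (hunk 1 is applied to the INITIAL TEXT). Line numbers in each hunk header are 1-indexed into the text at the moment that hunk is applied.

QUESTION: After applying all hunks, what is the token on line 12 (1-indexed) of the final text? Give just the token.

Hunk 1: at line 2 remove [yvpls,jkq,wnw] add [qmdeg,bmr] -> 13 lines: rws jtk qmdeg bmr glrnk aphh kfuo yfvc dvtpo swpk qmbx qbo jxl
Hunk 2: at line 4 remove [aphh,kfuo] add [sgl] -> 12 lines: rws jtk qmdeg bmr glrnk sgl yfvc dvtpo swpk qmbx qbo jxl
Hunk 3: at line 10 remove [qbo] add [duwye] -> 12 lines: rws jtk qmdeg bmr glrnk sgl yfvc dvtpo swpk qmbx duwye jxl
Hunk 4: at line 2 remove [qmdeg] add [msys] -> 12 lines: rws jtk msys bmr glrnk sgl yfvc dvtpo swpk qmbx duwye jxl
Hunk 5: at line 4 remove [sgl] add [lbkpp,ljgd,luug] -> 14 lines: rws jtk msys bmr glrnk lbkpp ljgd luug yfvc dvtpo swpk qmbx duwye jxl
Hunk 6: at line 8 remove [yfvc,dvtpo,swpk] add [ceh,xxyw] -> 13 lines: rws jtk msys bmr glrnk lbkpp ljgd luug ceh xxyw qmbx duwye jxl
Hunk 7: at line 9 remove [qmbx] add [klrtq] -> 13 lines: rws jtk msys bmr glrnk lbkpp ljgd luug ceh xxyw klrtq duwye jxl
Final line 12: duwye

Answer: duwye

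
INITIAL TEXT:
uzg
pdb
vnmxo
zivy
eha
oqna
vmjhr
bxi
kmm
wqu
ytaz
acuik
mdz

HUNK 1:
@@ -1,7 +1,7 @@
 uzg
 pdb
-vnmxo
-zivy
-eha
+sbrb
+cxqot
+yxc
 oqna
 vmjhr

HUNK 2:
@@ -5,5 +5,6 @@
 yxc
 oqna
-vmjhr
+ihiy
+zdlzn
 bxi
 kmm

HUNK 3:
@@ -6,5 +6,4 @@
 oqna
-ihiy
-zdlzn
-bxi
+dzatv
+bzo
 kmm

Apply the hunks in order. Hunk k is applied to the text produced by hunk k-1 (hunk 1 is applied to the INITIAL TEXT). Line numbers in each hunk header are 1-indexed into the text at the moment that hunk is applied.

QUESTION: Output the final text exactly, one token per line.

Hunk 1: at line 1 remove [vnmxo,zivy,eha] add [sbrb,cxqot,yxc] -> 13 lines: uzg pdb sbrb cxqot yxc oqna vmjhr bxi kmm wqu ytaz acuik mdz
Hunk 2: at line 5 remove [vmjhr] add [ihiy,zdlzn] -> 14 lines: uzg pdb sbrb cxqot yxc oqna ihiy zdlzn bxi kmm wqu ytaz acuik mdz
Hunk 3: at line 6 remove [ihiy,zdlzn,bxi] add [dzatv,bzo] -> 13 lines: uzg pdb sbrb cxqot yxc oqna dzatv bzo kmm wqu ytaz acuik mdz

Answer: uzg
pdb
sbrb
cxqot
yxc
oqna
dzatv
bzo
kmm
wqu
ytaz
acuik
mdz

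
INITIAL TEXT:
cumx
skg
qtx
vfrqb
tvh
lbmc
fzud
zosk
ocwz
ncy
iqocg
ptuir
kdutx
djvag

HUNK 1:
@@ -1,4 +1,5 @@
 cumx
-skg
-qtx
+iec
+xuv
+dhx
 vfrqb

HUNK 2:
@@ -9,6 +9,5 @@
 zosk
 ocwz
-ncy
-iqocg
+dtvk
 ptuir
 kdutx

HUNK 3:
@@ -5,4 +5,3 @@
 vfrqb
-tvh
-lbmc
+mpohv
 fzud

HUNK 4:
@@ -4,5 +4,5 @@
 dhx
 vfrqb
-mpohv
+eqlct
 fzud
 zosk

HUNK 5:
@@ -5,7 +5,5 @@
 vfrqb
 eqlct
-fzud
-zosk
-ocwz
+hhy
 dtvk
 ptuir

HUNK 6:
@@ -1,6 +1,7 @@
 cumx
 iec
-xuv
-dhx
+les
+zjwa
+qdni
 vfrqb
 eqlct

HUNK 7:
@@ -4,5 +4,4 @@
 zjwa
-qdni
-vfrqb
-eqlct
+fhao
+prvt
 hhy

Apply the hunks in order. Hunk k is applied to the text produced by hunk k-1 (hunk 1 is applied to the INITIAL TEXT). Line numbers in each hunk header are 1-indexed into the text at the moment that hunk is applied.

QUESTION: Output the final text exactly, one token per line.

Hunk 1: at line 1 remove [skg,qtx] add [iec,xuv,dhx] -> 15 lines: cumx iec xuv dhx vfrqb tvh lbmc fzud zosk ocwz ncy iqocg ptuir kdutx djvag
Hunk 2: at line 9 remove [ncy,iqocg] add [dtvk] -> 14 lines: cumx iec xuv dhx vfrqb tvh lbmc fzud zosk ocwz dtvk ptuir kdutx djvag
Hunk 3: at line 5 remove [tvh,lbmc] add [mpohv] -> 13 lines: cumx iec xuv dhx vfrqb mpohv fzud zosk ocwz dtvk ptuir kdutx djvag
Hunk 4: at line 4 remove [mpohv] add [eqlct] -> 13 lines: cumx iec xuv dhx vfrqb eqlct fzud zosk ocwz dtvk ptuir kdutx djvag
Hunk 5: at line 5 remove [fzud,zosk,ocwz] add [hhy] -> 11 lines: cumx iec xuv dhx vfrqb eqlct hhy dtvk ptuir kdutx djvag
Hunk 6: at line 1 remove [xuv,dhx] add [les,zjwa,qdni] -> 12 lines: cumx iec les zjwa qdni vfrqb eqlct hhy dtvk ptuir kdutx djvag
Hunk 7: at line 4 remove [qdni,vfrqb,eqlct] add [fhao,prvt] -> 11 lines: cumx iec les zjwa fhao prvt hhy dtvk ptuir kdutx djvag

Answer: cumx
iec
les
zjwa
fhao
prvt
hhy
dtvk
ptuir
kdutx
djvag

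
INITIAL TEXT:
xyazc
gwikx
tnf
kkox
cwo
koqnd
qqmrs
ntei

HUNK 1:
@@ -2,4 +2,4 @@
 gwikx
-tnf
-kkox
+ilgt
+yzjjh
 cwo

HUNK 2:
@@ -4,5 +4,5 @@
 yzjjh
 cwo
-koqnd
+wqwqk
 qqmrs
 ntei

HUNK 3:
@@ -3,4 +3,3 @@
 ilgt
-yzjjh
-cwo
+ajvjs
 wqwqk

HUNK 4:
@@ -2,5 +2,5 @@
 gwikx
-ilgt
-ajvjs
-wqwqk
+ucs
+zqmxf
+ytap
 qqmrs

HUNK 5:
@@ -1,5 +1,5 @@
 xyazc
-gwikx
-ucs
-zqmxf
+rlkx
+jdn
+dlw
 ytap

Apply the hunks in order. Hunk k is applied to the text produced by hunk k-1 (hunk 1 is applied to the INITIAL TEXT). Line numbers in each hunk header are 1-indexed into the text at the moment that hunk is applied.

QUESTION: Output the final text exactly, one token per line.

Hunk 1: at line 2 remove [tnf,kkox] add [ilgt,yzjjh] -> 8 lines: xyazc gwikx ilgt yzjjh cwo koqnd qqmrs ntei
Hunk 2: at line 4 remove [koqnd] add [wqwqk] -> 8 lines: xyazc gwikx ilgt yzjjh cwo wqwqk qqmrs ntei
Hunk 3: at line 3 remove [yzjjh,cwo] add [ajvjs] -> 7 lines: xyazc gwikx ilgt ajvjs wqwqk qqmrs ntei
Hunk 4: at line 2 remove [ilgt,ajvjs,wqwqk] add [ucs,zqmxf,ytap] -> 7 lines: xyazc gwikx ucs zqmxf ytap qqmrs ntei
Hunk 5: at line 1 remove [gwikx,ucs,zqmxf] add [rlkx,jdn,dlw] -> 7 lines: xyazc rlkx jdn dlw ytap qqmrs ntei

Answer: xyazc
rlkx
jdn
dlw
ytap
qqmrs
ntei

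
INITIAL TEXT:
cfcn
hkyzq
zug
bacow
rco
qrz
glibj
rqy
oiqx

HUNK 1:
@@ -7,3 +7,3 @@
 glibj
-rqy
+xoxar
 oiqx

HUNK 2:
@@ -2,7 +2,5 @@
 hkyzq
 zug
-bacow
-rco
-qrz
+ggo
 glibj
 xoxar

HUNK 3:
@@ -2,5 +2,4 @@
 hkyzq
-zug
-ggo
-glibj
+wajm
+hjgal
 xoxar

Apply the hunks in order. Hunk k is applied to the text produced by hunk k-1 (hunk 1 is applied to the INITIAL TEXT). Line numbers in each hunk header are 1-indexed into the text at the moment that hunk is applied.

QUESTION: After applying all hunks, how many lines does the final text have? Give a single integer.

Hunk 1: at line 7 remove [rqy] add [xoxar] -> 9 lines: cfcn hkyzq zug bacow rco qrz glibj xoxar oiqx
Hunk 2: at line 2 remove [bacow,rco,qrz] add [ggo] -> 7 lines: cfcn hkyzq zug ggo glibj xoxar oiqx
Hunk 3: at line 2 remove [zug,ggo,glibj] add [wajm,hjgal] -> 6 lines: cfcn hkyzq wajm hjgal xoxar oiqx
Final line count: 6

Answer: 6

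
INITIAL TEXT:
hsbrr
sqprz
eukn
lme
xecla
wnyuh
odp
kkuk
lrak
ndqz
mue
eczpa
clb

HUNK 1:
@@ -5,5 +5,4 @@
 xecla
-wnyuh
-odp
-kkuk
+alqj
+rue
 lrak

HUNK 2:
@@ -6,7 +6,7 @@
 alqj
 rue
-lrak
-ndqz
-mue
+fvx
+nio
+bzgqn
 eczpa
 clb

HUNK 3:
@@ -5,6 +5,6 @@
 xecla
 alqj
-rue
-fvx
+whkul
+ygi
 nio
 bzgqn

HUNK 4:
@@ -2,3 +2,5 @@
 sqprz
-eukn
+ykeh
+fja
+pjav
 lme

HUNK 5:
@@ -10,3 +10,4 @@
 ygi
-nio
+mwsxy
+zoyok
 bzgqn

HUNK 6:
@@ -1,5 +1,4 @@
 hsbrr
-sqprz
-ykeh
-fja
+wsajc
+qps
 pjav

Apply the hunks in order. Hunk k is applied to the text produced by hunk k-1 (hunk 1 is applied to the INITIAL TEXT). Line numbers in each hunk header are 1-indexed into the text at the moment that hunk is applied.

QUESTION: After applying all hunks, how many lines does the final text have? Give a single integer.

Hunk 1: at line 5 remove [wnyuh,odp,kkuk] add [alqj,rue] -> 12 lines: hsbrr sqprz eukn lme xecla alqj rue lrak ndqz mue eczpa clb
Hunk 2: at line 6 remove [lrak,ndqz,mue] add [fvx,nio,bzgqn] -> 12 lines: hsbrr sqprz eukn lme xecla alqj rue fvx nio bzgqn eczpa clb
Hunk 3: at line 5 remove [rue,fvx] add [whkul,ygi] -> 12 lines: hsbrr sqprz eukn lme xecla alqj whkul ygi nio bzgqn eczpa clb
Hunk 4: at line 2 remove [eukn] add [ykeh,fja,pjav] -> 14 lines: hsbrr sqprz ykeh fja pjav lme xecla alqj whkul ygi nio bzgqn eczpa clb
Hunk 5: at line 10 remove [nio] add [mwsxy,zoyok] -> 15 lines: hsbrr sqprz ykeh fja pjav lme xecla alqj whkul ygi mwsxy zoyok bzgqn eczpa clb
Hunk 6: at line 1 remove [sqprz,ykeh,fja] add [wsajc,qps] -> 14 lines: hsbrr wsajc qps pjav lme xecla alqj whkul ygi mwsxy zoyok bzgqn eczpa clb
Final line count: 14

Answer: 14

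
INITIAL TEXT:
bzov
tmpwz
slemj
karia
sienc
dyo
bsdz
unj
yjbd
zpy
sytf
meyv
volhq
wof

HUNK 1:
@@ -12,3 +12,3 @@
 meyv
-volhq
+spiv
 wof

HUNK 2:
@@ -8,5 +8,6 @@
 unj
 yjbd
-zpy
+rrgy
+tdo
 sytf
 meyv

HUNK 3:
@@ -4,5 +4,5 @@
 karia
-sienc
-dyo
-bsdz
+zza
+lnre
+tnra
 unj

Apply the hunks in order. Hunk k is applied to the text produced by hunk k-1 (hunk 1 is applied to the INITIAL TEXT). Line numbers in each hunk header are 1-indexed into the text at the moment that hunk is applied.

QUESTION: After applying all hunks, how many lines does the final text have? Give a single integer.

Hunk 1: at line 12 remove [volhq] add [spiv] -> 14 lines: bzov tmpwz slemj karia sienc dyo bsdz unj yjbd zpy sytf meyv spiv wof
Hunk 2: at line 8 remove [zpy] add [rrgy,tdo] -> 15 lines: bzov tmpwz slemj karia sienc dyo bsdz unj yjbd rrgy tdo sytf meyv spiv wof
Hunk 3: at line 4 remove [sienc,dyo,bsdz] add [zza,lnre,tnra] -> 15 lines: bzov tmpwz slemj karia zza lnre tnra unj yjbd rrgy tdo sytf meyv spiv wof
Final line count: 15

Answer: 15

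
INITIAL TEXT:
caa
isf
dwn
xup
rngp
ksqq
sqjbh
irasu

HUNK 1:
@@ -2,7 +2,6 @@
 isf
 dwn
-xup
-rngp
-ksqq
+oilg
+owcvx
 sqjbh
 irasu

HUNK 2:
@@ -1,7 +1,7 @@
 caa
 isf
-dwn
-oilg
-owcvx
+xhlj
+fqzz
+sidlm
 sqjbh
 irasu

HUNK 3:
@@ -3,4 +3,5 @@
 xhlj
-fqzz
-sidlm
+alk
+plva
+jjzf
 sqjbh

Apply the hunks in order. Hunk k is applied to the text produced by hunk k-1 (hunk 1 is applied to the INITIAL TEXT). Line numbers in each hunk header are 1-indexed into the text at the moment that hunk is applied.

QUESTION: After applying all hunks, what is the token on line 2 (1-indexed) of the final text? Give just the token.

Answer: isf

Derivation:
Hunk 1: at line 2 remove [xup,rngp,ksqq] add [oilg,owcvx] -> 7 lines: caa isf dwn oilg owcvx sqjbh irasu
Hunk 2: at line 1 remove [dwn,oilg,owcvx] add [xhlj,fqzz,sidlm] -> 7 lines: caa isf xhlj fqzz sidlm sqjbh irasu
Hunk 3: at line 3 remove [fqzz,sidlm] add [alk,plva,jjzf] -> 8 lines: caa isf xhlj alk plva jjzf sqjbh irasu
Final line 2: isf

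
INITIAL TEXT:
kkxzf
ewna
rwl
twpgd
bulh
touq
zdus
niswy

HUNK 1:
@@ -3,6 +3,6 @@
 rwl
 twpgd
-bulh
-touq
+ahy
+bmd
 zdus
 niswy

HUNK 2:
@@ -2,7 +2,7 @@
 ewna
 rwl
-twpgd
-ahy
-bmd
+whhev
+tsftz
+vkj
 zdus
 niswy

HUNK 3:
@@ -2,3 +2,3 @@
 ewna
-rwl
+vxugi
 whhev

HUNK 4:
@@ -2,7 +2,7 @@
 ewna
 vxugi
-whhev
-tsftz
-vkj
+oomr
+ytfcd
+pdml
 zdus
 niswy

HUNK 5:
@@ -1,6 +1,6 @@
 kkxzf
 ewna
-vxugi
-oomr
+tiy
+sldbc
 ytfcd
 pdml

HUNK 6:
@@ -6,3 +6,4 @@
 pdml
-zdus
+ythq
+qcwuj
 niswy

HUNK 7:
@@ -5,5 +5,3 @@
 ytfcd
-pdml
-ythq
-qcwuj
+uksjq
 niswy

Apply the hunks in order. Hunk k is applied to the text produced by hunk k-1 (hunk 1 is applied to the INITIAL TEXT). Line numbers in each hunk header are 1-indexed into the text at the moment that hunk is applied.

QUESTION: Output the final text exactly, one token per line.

Answer: kkxzf
ewna
tiy
sldbc
ytfcd
uksjq
niswy

Derivation:
Hunk 1: at line 3 remove [bulh,touq] add [ahy,bmd] -> 8 lines: kkxzf ewna rwl twpgd ahy bmd zdus niswy
Hunk 2: at line 2 remove [twpgd,ahy,bmd] add [whhev,tsftz,vkj] -> 8 lines: kkxzf ewna rwl whhev tsftz vkj zdus niswy
Hunk 3: at line 2 remove [rwl] add [vxugi] -> 8 lines: kkxzf ewna vxugi whhev tsftz vkj zdus niswy
Hunk 4: at line 2 remove [whhev,tsftz,vkj] add [oomr,ytfcd,pdml] -> 8 lines: kkxzf ewna vxugi oomr ytfcd pdml zdus niswy
Hunk 5: at line 1 remove [vxugi,oomr] add [tiy,sldbc] -> 8 lines: kkxzf ewna tiy sldbc ytfcd pdml zdus niswy
Hunk 6: at line 6 remove [zdus] add [ythq,qcwuj] -> 9 lines: kkxzf ewna tiy sldbc ytfcd pdml ythq qcwuj niswy
Hunk 7: at line 5 remove [pdml,ythq,qcwuj] add [uksjq] -> 7 lines: kkxzf ewna tiy sldbc ytfcd uksjq niswy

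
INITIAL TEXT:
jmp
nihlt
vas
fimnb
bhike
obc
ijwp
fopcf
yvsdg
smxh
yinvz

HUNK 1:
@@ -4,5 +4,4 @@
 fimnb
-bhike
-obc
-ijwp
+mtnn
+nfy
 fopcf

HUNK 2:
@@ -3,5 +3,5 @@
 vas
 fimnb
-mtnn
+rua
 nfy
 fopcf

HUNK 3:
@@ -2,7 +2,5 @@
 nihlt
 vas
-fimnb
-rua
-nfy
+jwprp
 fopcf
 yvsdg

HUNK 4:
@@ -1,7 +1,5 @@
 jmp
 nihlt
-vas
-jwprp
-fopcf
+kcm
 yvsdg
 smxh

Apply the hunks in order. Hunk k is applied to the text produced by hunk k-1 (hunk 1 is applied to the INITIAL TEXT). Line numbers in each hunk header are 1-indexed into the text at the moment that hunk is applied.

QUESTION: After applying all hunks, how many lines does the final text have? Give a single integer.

Hunk 1: at line 4 remove [bhike,obc,ijwp] add [mtnn,nfy] -> 10 lines: jmp nihlt vas fimnb mtnn nfy fopcf yvsdg smxh yinvz
Hunk 2: at line 3 remove [mtnn] add [rua] -> 10 lines: jmp nihlt vas fimnb rua nfy fopcf yvsdg smxh yinvz
Hunk 3: at line 2 remove [fimnb,rua,nfy] add [jwprp] -> 8 lines: jmp nihlt vas jwprp fopcf yvsdg smxh yinvz
Hunk 4: at line 1 remove [vas,jwprp,fopcf] add [kcm] -> 6 lines: jmp nihlt kcm yvsdg smxh yinvz
Final line count: 6

Answer: 6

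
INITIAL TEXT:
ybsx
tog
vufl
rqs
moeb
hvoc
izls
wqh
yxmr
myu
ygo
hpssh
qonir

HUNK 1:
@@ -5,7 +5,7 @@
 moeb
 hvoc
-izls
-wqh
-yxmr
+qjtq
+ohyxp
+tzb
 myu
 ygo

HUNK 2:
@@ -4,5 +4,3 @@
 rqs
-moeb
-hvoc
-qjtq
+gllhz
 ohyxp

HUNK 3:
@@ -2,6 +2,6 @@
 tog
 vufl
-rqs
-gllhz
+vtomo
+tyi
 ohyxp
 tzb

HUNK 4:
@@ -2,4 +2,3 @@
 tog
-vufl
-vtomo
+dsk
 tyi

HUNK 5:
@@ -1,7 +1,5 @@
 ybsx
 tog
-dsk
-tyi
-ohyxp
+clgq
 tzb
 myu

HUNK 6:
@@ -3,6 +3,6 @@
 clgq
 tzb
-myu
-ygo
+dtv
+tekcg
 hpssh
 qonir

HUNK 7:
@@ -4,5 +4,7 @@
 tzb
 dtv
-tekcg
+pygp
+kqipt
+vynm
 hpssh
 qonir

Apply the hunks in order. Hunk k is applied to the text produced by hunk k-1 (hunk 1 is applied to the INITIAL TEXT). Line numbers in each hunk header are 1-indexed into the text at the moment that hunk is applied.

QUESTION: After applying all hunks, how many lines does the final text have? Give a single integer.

Hunk 1: at line 5 remove [izls,wqh,yxmr] add [qjtq,ohyxp,tzb] -> 13 lines: ybsx tog vufl rqs moeb hvoc qjtq ohyxp tzb myu ygo hpssh qonir
Hunk 2: at line 4 remove [moeb,hvoc,qjtq] add [gllhz] -> 11 lines: ybsx tog vufl rqs gllhz ohyxp tzb myu ygo hpssh qonir
Hunk 3: at line 2 remove [rqs,gllhz] add [vtomo,tyi] -> 11 lines: ybsx tog vufl vtomo tyi ohyxp tzb myu ygo hpssh qonir
Hunk 4: at line 2 remove [vufl,vtomo] add [dsk] -> 10 lines: ybsx tog dsk tyi ohyxp tzb myu ygo hpssh qonir
Hunk 5: at line 1 remove [dsk,tyi,ohyxp] add [clgq] -> 8 lines: ybsx tog clgq tzb myu ygo hpssh qonir
Hunk 6: at line 3 remove [myu,ygo] add [dtv,tekcg] -> 8 lines: ybsx tog clgq tzb dtv tekcg hpssh qonir
Hunk 7: at line 4 remove [tekcg] add [pygp,kqipt,vynm] -> 10 lines: ybsx tog clgq tzb dtv pygp kqipt vynm hpssh qonir
Final line count: 10

Answer: 10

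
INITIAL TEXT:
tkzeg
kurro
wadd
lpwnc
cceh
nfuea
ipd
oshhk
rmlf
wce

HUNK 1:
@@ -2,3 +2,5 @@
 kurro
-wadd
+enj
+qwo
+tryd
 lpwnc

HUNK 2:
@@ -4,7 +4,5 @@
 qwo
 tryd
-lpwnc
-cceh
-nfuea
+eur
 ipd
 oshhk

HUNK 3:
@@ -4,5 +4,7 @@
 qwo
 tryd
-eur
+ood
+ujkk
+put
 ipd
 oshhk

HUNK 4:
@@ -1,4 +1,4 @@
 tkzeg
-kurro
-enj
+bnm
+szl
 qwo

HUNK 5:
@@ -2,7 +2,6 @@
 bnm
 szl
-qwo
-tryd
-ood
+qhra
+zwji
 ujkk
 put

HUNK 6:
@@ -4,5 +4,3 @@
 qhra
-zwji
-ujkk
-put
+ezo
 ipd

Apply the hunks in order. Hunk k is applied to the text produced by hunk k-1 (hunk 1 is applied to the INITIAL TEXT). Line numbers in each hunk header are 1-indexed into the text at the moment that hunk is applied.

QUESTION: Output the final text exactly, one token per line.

Hunk 1: at line 2 remove [wadd] add [enj,qwo,tryd] -> 12 lines: tkzeg kurro enj qwo tryd lpwnc cceh nfuea ipd oshhk rmlf wce
Hunk 2: at line 4 remove [lpwnc,cceh,nfuea] add [eur] -> 10 lines: tkzeg kurro enj qwo tryd eur ipd oshhk rmlf wce
Hunk 3: at line 4 remove [eur] add [ood,ujkk,put] -> 12 lines: tkzeg kurro enj qwo tryd ood ujkk put ipd oshhk rmlf wce
Hunk 4: at line 1 remove [kurro,enj] add [bnm,szl] -> 12 lines: tkzeg bnm szl qwo tryd ood ujkk put ipd oshhk rmlf wce
Hunk 5: at line 2 remove [qwo,tryd,ood] add [qhra,zwji] -> 11 lines: tkzeg bnm szl qhra zwji ujkk put ipd oshhk rmlf wce
Hunk 6: at line 4 remove [zwji,ujkk,put] add [ezo] -> 9 lines: tkzeg bnm szl qhra ezo ipd oshhk rmlf wce

Answer: tkzeg
bnm
szl
qhra
ezo
ipd
oshhk
rmlf
wce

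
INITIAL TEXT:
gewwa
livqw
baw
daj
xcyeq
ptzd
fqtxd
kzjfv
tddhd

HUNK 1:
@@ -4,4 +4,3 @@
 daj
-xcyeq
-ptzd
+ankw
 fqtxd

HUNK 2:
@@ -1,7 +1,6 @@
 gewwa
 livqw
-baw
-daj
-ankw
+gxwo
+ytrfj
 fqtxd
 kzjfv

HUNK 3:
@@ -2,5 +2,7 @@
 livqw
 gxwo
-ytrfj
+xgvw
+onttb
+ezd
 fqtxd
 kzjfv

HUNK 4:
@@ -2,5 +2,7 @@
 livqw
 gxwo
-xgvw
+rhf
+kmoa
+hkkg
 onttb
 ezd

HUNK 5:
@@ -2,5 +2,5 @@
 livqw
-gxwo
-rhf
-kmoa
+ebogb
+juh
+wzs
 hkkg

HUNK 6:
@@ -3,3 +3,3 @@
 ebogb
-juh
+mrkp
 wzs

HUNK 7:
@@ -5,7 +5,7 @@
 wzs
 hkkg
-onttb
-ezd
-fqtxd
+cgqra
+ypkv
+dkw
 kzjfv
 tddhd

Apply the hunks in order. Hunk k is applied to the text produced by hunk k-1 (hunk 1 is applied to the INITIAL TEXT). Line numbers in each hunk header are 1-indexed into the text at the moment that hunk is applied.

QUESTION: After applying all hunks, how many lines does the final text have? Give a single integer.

Answer: 11

Derivation:
Hunk 1: at line 4 remove [xcyeq,ptzd] add [ankw] -> 8 lines: gewwa livqw baw daj ankw fqtxd kzjfv tddhd
Hunk 2: at line 1 remove [baw,daj,ankw] add [gxwo,ytrfj] -> 7 lines: gewwa livqw gxwo ytrfj fqtxd kzjfv tddhd
Hunk 3: at line 2 remove [ytrfj] add [xgvw,onttb,ezd] -> 9 lines: gewwa livqw gxwo xgvw onttb ezd fqtxd kzjfv tddhd
Hunk 4: at line 2 remove [xgvw] add [rhf,kmoa,hkkg] -> 11 lines: gewwa livqw gxwo rhf kmoa hkkg onttb ezd fqtxd kzjfv tddhd
Hunk 5: at line 2 remove [gxwo,rhf,kmoa] add [ebogb,juh,wzs] -> 11 lines: gewwa livqw ebogb juh wzs hkkg onttb ezd fqtxd kzjfv tddhd
Hunk 6: at line 3 remove [juh] add [mrkp] -> 11 lines: gewwa livqw ebogb mrkp wzs hkkg onttb ezd fqtxd kzjfv tddhd
Hunk 7: at line 5 remove [onttb,ezd,fqtxd] add [cgqra,ypkv,dkw] -> 11 lines: gewwa livqw ebogb mrkp wzs hkkg cgqra ypkv dkw kzjfv tddhd
Final line count: 11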